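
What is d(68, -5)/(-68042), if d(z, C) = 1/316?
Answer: -1/21501272 ≈ -4.6509e-8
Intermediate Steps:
d(z, C) = 1/316
d(68, -5)/(-68042) = (1/316)/(-68042) = (1/316)*(-1/68042) = -1/21501272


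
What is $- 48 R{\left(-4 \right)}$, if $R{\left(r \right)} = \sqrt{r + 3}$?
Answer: $- 48 i \approx - 48.0 i$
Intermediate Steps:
$R{\left(r \right)} = \sqrt{3 + r}$
$- 48 R{\left(-4 \right)} = - 48 \sqrt{3 - 4} = - 48 \sqrt{-1} = - 48 i$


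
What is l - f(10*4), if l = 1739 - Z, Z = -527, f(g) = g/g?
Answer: 2265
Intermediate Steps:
f(g) = 1
l = 2266 (l = 1739 - 1*(-527) = 1739 + 527 = 2266)
l - f(10*4) = 2266 - 1*1 = 2266 - 1 = 2265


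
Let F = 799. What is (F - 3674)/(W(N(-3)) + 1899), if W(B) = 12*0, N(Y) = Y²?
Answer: -2875/1899 ≈ -1.5140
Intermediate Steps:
W(B) = 0
(F - 3674)/(W(N(-3)) + 1899) = (799 - 3674)/(0 + 1899) = -2875/1899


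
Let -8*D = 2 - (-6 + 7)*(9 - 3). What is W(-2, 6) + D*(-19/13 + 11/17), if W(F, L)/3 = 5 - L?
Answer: -753/221 ≈ -3.4072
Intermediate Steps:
D = 1/2 (D = -(2 - (-6 + 7)*(9 - 3))/8 = -(2 - 6)/8 = -1/8*(-4) = 1/2 ≈ 0.50000)
W(F, L) = 15 - 3*L (W(F, L) = 3*(5 - L) = 15 - 3*L)
W(-2, 6) + D*(-19/13 + 11/17) = (15 - 3*6) + (-19/13 + 11/17)/2 = (15 - 18) + (-19*1/13 + 11*(1/17))/2 = -3 + (-19/13 + 11/17)/2 = -3 + (1/2)*(-180/221) = -3 - 90/221 = -753/221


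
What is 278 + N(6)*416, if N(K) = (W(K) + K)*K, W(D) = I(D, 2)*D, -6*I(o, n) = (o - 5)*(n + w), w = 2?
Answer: 5270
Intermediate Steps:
I(o, n) = -(-5 + o)*(2 + n)/6 (I(o, n) = -(o - 5)*(n + 2)/6 = -(-5 + o)*(2 + n)/6)
W(D) = D*(10/3 - 2*D/3) (W(D) = (5/3 - D/3 + (⅚)*2 - ⅙*2*D)*D = (5/3 - D/3 + 5/3 - D/3)*D = (10/3 - 2*D/3)*D = D*(10/3 - 2*D/3))
N(K) = K*(K + 2*K*(5 - K)/3) (N(K) = (2*K*(5 - K)/3 + K)*K = (K + 2*K*(5 - K)/3)*K = K*(K + 2*K*(5 - K)/3))
278 + N(6)*416 = 278 + ((⅓)*6²*(13 - 2*6))*416 = 278 + ((⅓)*36*(13 - 12))*416 = 278 + ((⅓)*36*1)*416 = 278 + 12*416 = 278 + 4992 = 5270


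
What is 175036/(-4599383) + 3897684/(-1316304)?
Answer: -504370614331/168171840012 ≈ -2.9991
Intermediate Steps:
175036/(-4599383) + 3897684/(-1316304) = 175036*(-1/4599383) + 3897684*(-1/1316304) = -175036/4599383 - 108269/36564 = -504370614331/168171840012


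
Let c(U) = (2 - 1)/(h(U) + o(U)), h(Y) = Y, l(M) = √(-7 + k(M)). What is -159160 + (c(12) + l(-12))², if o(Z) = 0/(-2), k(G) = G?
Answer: -22921775/144 + I*√19/6 ≈ -1.5918e+5 + 0.72648*I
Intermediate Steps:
o(Z) = 0 (o(Z) = 0*(-½) = 0)
l(M) = √(-7 + M)
c(U) = 1/U (c(U) = (2 - 1)/(U + 0) = 1/U)
-159160 + (c(12) + l(-12))² = -159160 + (1/12 + √(-7 - 12))² = -159160 + (1/12 + √(-19))² = -159160 + (1/12 + I*√19)²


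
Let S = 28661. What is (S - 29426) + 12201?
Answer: 11436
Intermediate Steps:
(S - 29426) + 12201 = (28661 - 29426) + 12201 = -765 + 12201 = 11436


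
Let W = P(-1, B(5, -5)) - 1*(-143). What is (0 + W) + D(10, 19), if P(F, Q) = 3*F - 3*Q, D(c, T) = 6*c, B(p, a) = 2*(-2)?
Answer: 212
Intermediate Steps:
B(p, a) = -4
P(F, Q) = -3*Q + 3*F
W = 152 (W = (-3*(-4) + 3*(-1)) - 1*(-143) = (12 - 3) + 143 = 9 + 143 = 152)
(0 + W) + D(10, 19) = (0 + 152) + 6*10 = 152 + 60 = 212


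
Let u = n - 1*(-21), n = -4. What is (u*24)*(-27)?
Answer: -11016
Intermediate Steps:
u = 17 (u = -4 - 1*(-21) = -4 + 21 = 17)
(u*24)*(-27) = (17*24)*(-27) = 408*(-27) = -11016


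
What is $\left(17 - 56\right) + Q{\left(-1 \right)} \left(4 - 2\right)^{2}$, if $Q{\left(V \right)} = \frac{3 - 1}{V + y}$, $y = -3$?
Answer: $-41$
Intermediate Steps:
$Q{\left(V \right)} = \frac{2}{-3 + V}$ ($Q{\left(V \right)} = \frac{3 - 1}{V - 3} = \frac{1}{-3 + V} 2 = \frac{2}{-3 + V}$)
$\left(17 - 56\right) + Q{\left(-1 \right)} \left(4 - 2\right)^{2} = \left(17 - 56\right) + \frac{2}{-3 - 1} \left(4 - 2\right)^{2} = \left(17 - 56\right) + \frac{2}{-4} \cdot 2^{2} = -39 + 2 \left(- \frac{1}{4}\right) 4 = -39 - 2 = -41$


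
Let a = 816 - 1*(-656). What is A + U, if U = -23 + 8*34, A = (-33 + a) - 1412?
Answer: 276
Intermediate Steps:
a = 1472 (a = 816 + 656 = 1472)
A = 27 (A = (-33 + 1472) - 1412 = 1439 - 1412 = 27)
U = 249 (U = -23 + 272 = 249)
A + U = 27 + 249 = 276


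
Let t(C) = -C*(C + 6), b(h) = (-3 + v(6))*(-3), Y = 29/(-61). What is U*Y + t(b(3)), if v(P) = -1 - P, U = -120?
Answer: -62400/61 ≈ -1023.0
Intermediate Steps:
Y = -29/61 (Y = 29*(-1/61) = -29/61 ≈ -0.47541)
b(h) = 30 (b(h) = (-3 + (-1 - 1*6))*(-3) = (-3 + (-1 - 6))*(-3) = (-3 - 7)*(-3) = -10*(-3) = 30)
t(C) = -C*(6 + C)
U*Y + t(b(3)) = -120*(-29/61) - 1*30*(6 + 30) = 3480/61 - 1*30*36 = 3480/61 - 1080 = -62400/61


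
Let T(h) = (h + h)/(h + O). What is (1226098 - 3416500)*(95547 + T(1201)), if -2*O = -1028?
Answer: -358931334263814/1715 ≈ -2.0929e+11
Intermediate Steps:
O = 514 (O = -½*(-1028) = 514)
T(h) = 2*h/(514 + h) (T(h) = (h + h)/(h + 514) = (2*h)/(514 + h) = 2*h/(514 + h))
(1226098 - 3416500)*(95547 + T(1201)) = (1226098 - 3416500)*(95547 + 2*1201/(514 + 1201)) = -2190402*(95547 + 2*1201/1715) = -2190402*(95547 + 2*1201*(1/1715)) = -2190402*(95547 + 2402/1715) = -2190402*163865507/1715 = -358931334263814/1715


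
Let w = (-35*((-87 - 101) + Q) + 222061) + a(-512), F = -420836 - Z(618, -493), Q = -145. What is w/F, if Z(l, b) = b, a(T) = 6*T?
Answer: -230644/420343 ≈ -0.54870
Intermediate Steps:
F = -420343 (F = -420836 - 1*(-493) = -420836 + 493 = -420343)
w = 230644 (w = (-35*((-87 - 101) - 145) + 222061) + 6*(-512) = (-35*(-188 - 145) + 222061) - 3072 = (-35*(-333) + 222061) - 3072 = (11655 + 222061) - 3072 = 233716 - 3072 = 230644)
w/F = 230644/(-420343) = 230644*(-1/420343) = -230644/420343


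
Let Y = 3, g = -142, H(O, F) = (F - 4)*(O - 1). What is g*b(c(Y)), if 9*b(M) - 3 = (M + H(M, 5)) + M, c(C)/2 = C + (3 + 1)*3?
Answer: -13064/9 ≈ -1451.6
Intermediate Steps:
H(O, F) = (-1 + O)*(-4 + F) (H(O, F) = (-4 + F)*(-1 + O) = (-1 + O)*(-4 + F))
c(C) = 24 + 2*C (c(C) = 2*(C + (3 + 1)*3) = 2*(C + 4*3) = 2*(C + 12) = 2*(12 + C) = 24 + 2*C)
b(M) = 2/9 + M/3 (b(M) = 1/3 + ((M + (4 - 1*5 - 4*M + 5*M)) + M)/9 = 1/3 + ((M + (4 - 5 - 4*M + 5*M)) + M)/9 = 1/3 + ((M + (-1 + M)) + M)/9 = 1/3 + ((-1 + 2*M) + M)/9 = 1/3 + (-1 + 3*M)/9 = 1/3 + (-1/9 + M/3) = 2/9 + M/3)
g*b(c(Y)) = -142*(2/9 + (24 + 2*3)/3) = -142*(2/9 + (24 + 6)/3) = -142*(2/9 + (1/3)*30) = -142*(2/9 + 10) = -142*92/9 = -13064/9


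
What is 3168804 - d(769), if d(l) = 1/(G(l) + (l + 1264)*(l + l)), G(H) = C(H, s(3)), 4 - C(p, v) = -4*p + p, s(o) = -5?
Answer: 9915393688259/3129065 ≈ 3.1688e+6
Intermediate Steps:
C(p, v) = 4 + 3*p (C(p, v) = 4 - (-4*p + p) = 4 - (-3)*p = 4 + 3*p)
G(H) = 4 + 3*H
d(l) = 1/(4 + 3*l + 2*l*(1264 + l)) (d(l) = 1/((4 + 3*l) + (l + 1264)*(l + l)) = 1/((4 + 3*l) + (1264 + l)*(2*l)) = 1/((4 + 3*l) + 2*l*(1264 + l)) = 1/(4 + 3*l + 2*l*(1264 + l)))
3168804 - d(769) = 3168804 - 1/(4 + 2*769² + 2531*769) = 3168804 - 1/(4 + 2*591361 + 1946339) = 3168804 - 1/(4 + 1182722 + 1946339) = 3168804 - 1/3129065 = 9915393688259/3129065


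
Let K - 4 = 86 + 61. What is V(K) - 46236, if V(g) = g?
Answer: -46085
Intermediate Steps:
K = 151 (K = 4 + (86 + 61) = 4 + 147 = 151)
V(K) - 46236 = 151 - 46236 = -46085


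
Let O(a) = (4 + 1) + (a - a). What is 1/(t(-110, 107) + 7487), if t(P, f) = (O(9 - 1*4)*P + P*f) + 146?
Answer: -1/4687 ≈ -0.00021336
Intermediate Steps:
O(a) = 5 (O(a) = 5 + 0 = 5)
t(P, f) = 146 + 5*P + P*f (t(P, f) = (5*P + P*f) + 146 = 146 + 5*P + P*f)
1/(t(-110, 107) + 7487) = 1/((146 + 5*(-110) - 110*107) + 7487) = 1/((146 - 550 - 11770) + 7487) = 1/(-12174 + 7487) = 1/(-4687) = -1/4687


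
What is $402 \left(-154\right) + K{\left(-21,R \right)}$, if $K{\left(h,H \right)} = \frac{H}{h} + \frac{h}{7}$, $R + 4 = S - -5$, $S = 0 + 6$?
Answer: $- \frac{185734}{3} \approx -61911.0$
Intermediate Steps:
$S = 6$
$R = 7$ ($R = -4 + \left(6 - -5\right) = -4 + \left(6 + 5\right) = -4 + 11 = 7$)
$K{\left(h,H \right)} = \frac{h}{7} + \frac{H}{h}$ ($K{\left(h,H \right)} = \frac{H}{h} + h \frac{1}{7} = \frac{H}{h} + \frac{h}{7} = \frac{h}{7} + \frac{H}{h}$)
$402 \left(-154\right) + K{\left(-21,R \right)} = 402 \left(-154\right) + \left(\frac{1}{7} \left(-21\right) + \frac{7}{-21}\right) = -61908 + \left(-3 + 7 \left(- \frac{1}{21}\right)\right) = -61908 - \frac{10}{3} = - \frac{185734}{3}$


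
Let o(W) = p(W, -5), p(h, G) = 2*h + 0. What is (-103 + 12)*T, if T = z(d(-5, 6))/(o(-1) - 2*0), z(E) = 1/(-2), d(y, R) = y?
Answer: -91/4 ≈ -22.750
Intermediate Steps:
p(h, G) = 2*h
o(W) = 2*W
z(E) = -½
T = ¼ (T = -1/(2*(2*(-1) - 2*0)) = -1/(2*(-2 + 0)) = -½/(-2) = -½*(-½) = ¼ ≈ 0.25000)
(-103 + 12)*T = (-103 + 12)*(¼) = -91*¼ = -91/4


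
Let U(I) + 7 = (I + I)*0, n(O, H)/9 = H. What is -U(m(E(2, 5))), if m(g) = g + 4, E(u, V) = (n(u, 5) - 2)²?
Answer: 7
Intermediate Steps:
n(O, H) = 9*H
E(u, V) = 1849 (E(u, V) = (9*5 - 2)² = (45 - 2)² = 43² = 1849)
m(g) = 4 + g
U(I) = -7 (U(I) = -7 + (I + I)*0 = -7 + (2*I)*0 = -7 + 0 = -7)
-U(m(E(2, 5))) = -1*(-7) = 7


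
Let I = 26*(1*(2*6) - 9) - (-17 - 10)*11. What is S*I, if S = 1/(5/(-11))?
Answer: -825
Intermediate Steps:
S = -11/5 (S = 1/(5*(-1/11)) = 1/(-5/11) = -11/5 ≈ -2.2000)
I = 375 (I = 26*(1*12 - 9) - (-27)*11 = 26*(12 - 9) - 1*(-297) = 26*3 + 297 = 78 + 297 = 375)
S*I = -11/5*375 = -825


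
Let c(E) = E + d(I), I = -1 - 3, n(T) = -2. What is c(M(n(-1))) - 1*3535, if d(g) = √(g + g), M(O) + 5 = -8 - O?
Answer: -3546 + 2*I*√2 ≈ -3546.0 + 2.8284*I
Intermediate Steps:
I = -4
M(O) = -13 - O (M(O) = -5 + (-8 - O) = -13 - O)
d(g) = √2*√g (d(g) = √(2*g) = √2*√g)
c(E) = E + 2*I*√2 (c(E) = E + √2*√(-4) = E + √2*(2*I) = E + 2*I*√2)
c(M(n(-1))) - 1*3535 = ((-13 - 1*(-2)) + 2*I*√2) - 1*3535 = ((-13 + 2) + 2*I*√2) - 3535 = (-11 + 2*I*√2) - 3535 = -3546 + 2*I*√2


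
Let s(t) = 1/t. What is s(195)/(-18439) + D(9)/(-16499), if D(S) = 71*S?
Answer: -2297608094/59323886895 ≈ -0.038730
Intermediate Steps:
s(195)/(-18439) + D(9)/(-16499) = 1/(195*(-18439)) + (71*9)/(-16499) = (1/195)*(-1/18439) + 639*(-1/16499) = -1/3595605 - 639/16499 = -2297608094/59323886895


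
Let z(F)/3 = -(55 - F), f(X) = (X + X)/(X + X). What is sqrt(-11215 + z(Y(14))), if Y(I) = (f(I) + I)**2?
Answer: I*sqrt(10705) ≈ 103.46*I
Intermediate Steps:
f(X) = 1 (f(X) = (2*X)/((2*X)) = (2*X)*(1/(2*X)) = 1)
Y(I) = (1 + I)**2
z(F) = -165 + 3*F (z(F) = 3*(-(55 - F)) = 3*(-55 + F) = -165 + 3*F)
sqrt(-11215 + z(Y(14))) = sqrt(-11215 + (-165 + 3*(1 + 14)**2)) = sqrt(-11215 + (-165 + 3*15**2)) = sqrt(-11215 + (-165 + 3*225)) = sqrt(-11215 + (-165 + 675)) = sqrt(-11215 + 510) = sqrt(-10705) = I*sqrt(10705)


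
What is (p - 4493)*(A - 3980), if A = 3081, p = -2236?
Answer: 6049371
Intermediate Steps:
(p - 4493)*(A - 3980) = (-2236 - 4493)*(3081 - 3980) = -6729*(-899) = 6049371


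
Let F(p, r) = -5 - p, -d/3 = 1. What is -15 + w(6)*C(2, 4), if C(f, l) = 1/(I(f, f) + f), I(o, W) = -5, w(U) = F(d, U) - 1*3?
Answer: -40/3 ≈ -13.333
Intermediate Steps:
d = -3 (d = -3*1 = -3)
w(U) = -5 (w(U) = (-5 - 1*(-3)) - 1*3 = (-5 + 3) - 3 = -2 - 3 = -5)
C(f, l) = 1/(-5 + f)
-15 + w(6)*C(2, 4) = -15 - 5/(-5 + 2) = -15 - 5/(-3) = -15 - 5*(-1/3) = -15 + 5/3 = -40/3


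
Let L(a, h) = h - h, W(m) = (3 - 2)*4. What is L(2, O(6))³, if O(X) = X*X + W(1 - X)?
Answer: 0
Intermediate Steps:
W(m) = 4 (W(m) = 1*4 = 4)
O(X) = 4 + X² (O(X) = X*X + 4 = X² + 4 = 4 + X²)
L(a, h) = 0
L(2, O(6))³ = 0³ = 0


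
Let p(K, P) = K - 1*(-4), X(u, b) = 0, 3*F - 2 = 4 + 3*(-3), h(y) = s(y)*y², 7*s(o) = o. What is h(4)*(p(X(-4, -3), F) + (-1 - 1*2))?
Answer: 64/7 ≈ 9.1429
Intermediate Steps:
s(o) = o/7
h(y) = y³/7 (h(y) = (y/7)*y² = y³/7)
F = -1 (F = ⅔ + (4 + 3*(-3))/3 = ⅔ + (4 - 9)/3 = ⅔ + (⅓)*(-5) = ⅔ - 5/3 = -1)
p(K, P) = 4 + K (p(K, P) = K + 4 = 4 + K)
h(4)*(p(X(-4, -3), F) + (-1 - 1*2)) = ((⅐)*4³)*((4 + 0) + (-1 - 1*2)) = ((⅐)*64)*(4 + (-1 - 2)) = 64*(4 - 3)/7 = (64/7)*1 = 64/7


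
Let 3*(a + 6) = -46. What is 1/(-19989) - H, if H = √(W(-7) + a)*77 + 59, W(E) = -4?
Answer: -1179352/19989 - 154*I*√57/3 ≈ -59.0 - 387.56*I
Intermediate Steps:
a = -64/3 (a = -6 + (⅓)*(-46) = -6 - 46/3 = -64/3 ≈ -21.333)
H = 59 + 154*I*√57/3 (H = √(-4 - 64/3)*77 + 59 = √(-76/3)*77 + 59 = (2*I*√57/3)*77 + 59 = 154*I*√57/3 + 59 = 59 + 154*I*√57/3 ≈ 59.0 + 387.56*I)
1/(-19989) - H = 1/(-19989) - (59 + 154*I*√57/3) = -1/19989 + (-59 - 154*I*√57/3) = -1179352/19989 - 154*I*√57/3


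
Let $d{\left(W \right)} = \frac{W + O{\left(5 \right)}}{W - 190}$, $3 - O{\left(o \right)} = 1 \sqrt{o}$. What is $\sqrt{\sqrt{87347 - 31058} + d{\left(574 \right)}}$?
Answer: $\frac{\sqrt{3462 - 6 \sqrt{5} + 2304 \sqrt{56289}}}{48} \approx 15.452$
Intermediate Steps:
$O{\left(o \right)} = 3 - \sqrt{o}$ ($O{\left(o \right)} = 3 - 1 \sqrt{o} = 3 - \sqrt{o}$)
$d{\left(W \right)} = \frac{3 + W - \sqrt{5}}{-190 + W}$ ($d{\left(W \right)} = \frac{W + \left(3 - \sqrt{5}\right)}{W - 190} = \frac{3 + W - \sqrt{5}}{-190 + W}$)
$\sqrt{\sqrt{87347 - 31058} + d{\left(574 \right)}} = \sqrt{\sqrt{87347 - 31058} + \frac{3 + 574 - \sqrt{5}}{-190 + 574}} = \sqrt{\sqrt{56289} + \frac{577 - \sqrt{5}}{384}} = \sqrt{\sqrt{56289} + \left(\frac{577}{384} - \frac{\sqrt{5}}{384}\right)} = \sqrt{\frac{577}{384} + \sqrt{56289} - \frac{\sqrt{5}}{384}}$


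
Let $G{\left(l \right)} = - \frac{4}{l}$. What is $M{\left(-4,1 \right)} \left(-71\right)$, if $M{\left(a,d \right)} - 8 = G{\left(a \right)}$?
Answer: $-639$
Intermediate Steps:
$M{\left(a,d \right)} = 8 - \frac{4}{a}$
$M{\left(-4,1 \right)} \left(-71\right) = \left(8 - \frac{4}{-4}\right) \left(-71\right) = \left(8 - -1\right) \left(-71\right) = \left(8 + 1\right) \left(-71\right) = 9 \left(-71\right) = -639$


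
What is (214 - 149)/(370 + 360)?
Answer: 13/146 ≈ 0.089041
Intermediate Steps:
(214 - 149)/(370 + 360) = 65/730 = (1/730)*65 = 13/146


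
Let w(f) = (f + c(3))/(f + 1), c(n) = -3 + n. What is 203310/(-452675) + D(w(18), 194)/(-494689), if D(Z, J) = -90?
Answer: -20106895968/44786668615 ≈ -0.44895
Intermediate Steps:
w(f) = f/(1 + f) (w(f) = (f + (-3 + 3))/(f + 1) = (f + 0)/(1 + f) = f/(1 + f))
203310/(-452675) + D(w(18), 194)/(-494689) = 203310/(-452675) - 90/(-494689) = 203310*(-1/452675) - 90*(-1/494689) = -40662/90535 + 90/494689 = -20106895968/44786668615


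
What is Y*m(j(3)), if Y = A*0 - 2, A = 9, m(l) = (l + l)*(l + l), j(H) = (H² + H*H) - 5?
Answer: -1352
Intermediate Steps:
j(H) = -5 + 2*H² (j(H) = (H² + H²) - 5 = 2*H² - 5 = -5 + 2*H²)
m(l) = 4*l² (m(l) = (2*l)*(2*l) = 4*l²)
Y = -2 (Y = 9*0 - 2 = 0 - 2 = -2)
Y*m(j(3)) = -8*(-5 + 2*3²)² = -8*(-5 + 2*9)² = -8*(-5 + 18)² = -8*13² = -8*169 = -2*676 = -1352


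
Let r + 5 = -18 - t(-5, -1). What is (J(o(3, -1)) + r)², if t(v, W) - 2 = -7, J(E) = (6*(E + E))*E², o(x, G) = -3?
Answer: 116964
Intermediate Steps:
J(E) = 12*E³ (J(E) = (6*(2*E))*E² = (12*E)*E² = 12*E³)
t(v, W) = -5 (t(v, W) = 2 - 7 = -5)
r = -18 (r = -5 + (-18 - 1*(-5)) = -5 + (-18 + 5) = -5 - 13 = -18)
(J(o(3, -1)) + r)² = (12*(-3)³ - 18)² = (12*(-27) - 18)² = (-324 - 18)² = (-342)² = 116964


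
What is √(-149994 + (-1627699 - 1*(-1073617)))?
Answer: 2*I*√176019 ≈ 839.09*I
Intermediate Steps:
√(-149994 + (-1627699 - 1*(-1073617))) = √(-149994 + (-1627699 + 1073617)) = √(-149994 - 554082) = √(-704076) = 2*I*√176019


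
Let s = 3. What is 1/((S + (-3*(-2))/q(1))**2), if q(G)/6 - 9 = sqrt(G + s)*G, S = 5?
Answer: 121/3136 ≈ 0.038584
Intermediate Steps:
q(G) = 54 + 6*G*sqrt(3 + G) (q(G) = 54 + 6*(sqrt(G + 3)*G) = 54 + 6*(sqrt(3 + G)*G) = 54 + 6*(G*sqrt(3 + G)) = 54 + 6*G*sqrt(3 + G))
1/((S + (-3*(-2))/q(1))**2) = 1/((5 + (-3*(-2))/(54 + 6*1*sqrt(3 + 1)))**2) = 1/((5 + 6/(54 + 6*1*sqrt(4)))**2) = 1/((5 + 6/(54 + 6*1*2))**2) = 1/((5 + 6/(54 + 12))**2) = 1/((5 + 6/66)**2) = 1/((5 + 6*(1/66))**2) = 1/((5 + 1/11)**2) = 1/((56/11)**2) = 1/(3136/121) = 121/3136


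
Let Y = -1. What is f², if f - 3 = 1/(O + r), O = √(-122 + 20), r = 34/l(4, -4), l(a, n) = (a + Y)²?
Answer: 9*(666*√102 + 6893*I)/(34*(18*√102 + 209*I)) ≈ 9.1885 - 0.52681*I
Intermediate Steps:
l(a, n) = (-1 + a)² (l(a, n) = (a - 1)² = (-1 + a)²)
r = 34/9 (r = 34/((-1 + 4)²) = 34/(3²) = 34/9 ≈ 3.7778)
O = I*√102 (O = √(-102) = I*√102 ≈ 10.1*I)
f = 3 + 1/(34/9 + I*√102) (f = 3 + 1/(I*√102 + 34/9) = 3 + 1/(34/9 + I*√102) ≈ 3.0325 - 0.086861*I)
f² = (840/277 - 81*I*√102/9418)²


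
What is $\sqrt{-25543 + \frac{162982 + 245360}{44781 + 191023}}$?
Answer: $\frac{i \sqrt{355046146641730}}{117902} \approx 159.82 i$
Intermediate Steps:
$\sqrt{-25543 + \frac{162982 + 245360}{44781 + 191023}} = \sqrt{-25543 + \frac{408342}{235804}} = \sqrt{-25543 + 408342 \cdot \frac{1}{235804}} = \sqrt{-25543 + \frac{204171}{117902}} = \sqrt{- \frac{3011366615}{117902}} = \frac{i \sqrt{355046146641730}}{117902}$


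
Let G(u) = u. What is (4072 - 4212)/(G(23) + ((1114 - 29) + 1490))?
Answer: -70/1299 ≈ -0.053888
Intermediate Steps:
(4072 - 4212)/(G(23) + ((1114 - 29) + 1490)) = (4072 - 4212)/(23 + ((1114 - 29) + 1490)) = -140/(23 + (1085 + 1490)) = -140/(23 + 2575) = -140/2598 = -140*1/2598 = -70/1299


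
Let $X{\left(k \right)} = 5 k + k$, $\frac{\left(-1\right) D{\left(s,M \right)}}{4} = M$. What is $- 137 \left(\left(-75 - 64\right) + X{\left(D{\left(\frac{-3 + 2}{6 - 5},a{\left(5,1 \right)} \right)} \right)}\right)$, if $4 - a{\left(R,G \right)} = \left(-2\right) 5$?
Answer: $65075$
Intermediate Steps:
$a{\left(R,G \right)} = 14$ ($a{\left(R,G \right)} = 4 - \left(-2\right) 5 = 4 - -10 = 4 + 10 = 14$)
$D{\left(s,M \right)} = - 4 M$
$X{\left(k \right)} = 6 k$
$- 137 \left(\left(-75 - 64\right) + X{\left(D{\left(\frac{-3 + 2}{6 - 5},a{\left(5,1 \right)} \right)} \right)}\right) = - 137 \left(\left(-75 - 64\right) + 6 \left(\left(-4\right) 14\right)\right) = - 137 \left(-139 + 6 \left(-56\right)\right) = - 137 \left(-139 - 336\right) = \left(-137\right) \left(-475\right) = 65075$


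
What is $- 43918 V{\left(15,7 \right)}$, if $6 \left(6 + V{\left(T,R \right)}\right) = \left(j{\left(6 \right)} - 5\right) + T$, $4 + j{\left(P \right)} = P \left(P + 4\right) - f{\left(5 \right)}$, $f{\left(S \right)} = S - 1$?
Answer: $- \frac{570934}{3} \approx -1.9031 \cdot 10^{5}$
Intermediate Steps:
$f{\left(S \right)} = -1 + S$
$j{\left(P \right)} = -8 + P \left(4 + P\right)$ ($j{\left(P \right)} = -4 + \left(P \left(P + 4\right) - \left(-1 + 5\right)\right) = -4 + \left(P \left(4 + P\right) - 4\right) = -4 + \left(-4 + P \left(4 + P\right)\right) = -8 + P \left(4 + P\right)$)
$V{\left(T,R \right)} = \frac{11}{6} + \frac{T}{6}$ ($V{\left(T,R \right)} = -6 + \frac{\left(\left(-8 + 6^{2} + 4 \cdot 6\right) - 5\right) + T}{6} = -6 + \frac{\left(\left(-8 + 36 + 24\right) - 5\right) + T}{6} = -6 + \frac{\left(52 - 5\right) + T}{6} = -6 + \frac{47 + T}{6} = -6 + \left(\frac{47}{6} + \frac{T}{6}\right) = \frac{11}{6} + \frac{T}{6}$)
$- 43918 V{\left(15,7 \right)} = - 43918 \left(\frac{11}{6} + \frac{1}{6} \cdot 15\right) = - 43918 \left(\frac{11}{6} + \frac{5}{2}\right) = \left(-43918\right) \frac{13}{3} = - \frac{570934}{3}$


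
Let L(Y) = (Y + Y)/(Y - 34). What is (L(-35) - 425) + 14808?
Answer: 992497/69 ≈ 14384.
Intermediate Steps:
L(Y) = 2*Y/(-34 + Y) (L(Y) = (2*Y)/(-34 + Y) = 2*Y/(-34 + Y))
(L(-35) - 425) + 14808 = (2*(-35)/(-34 - 35) - 425) + 14808 = (2*(-35)/(-69) - 425) + 14808 = (2*(-35)*(-1/69) - 425) + 14808 = (70/69 - 425) + 14808 = -29255/69 + 14808 = 992497/69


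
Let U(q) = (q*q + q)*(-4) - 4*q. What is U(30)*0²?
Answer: 0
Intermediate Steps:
U(q) = -8*q - 4*q² (U(q) = (q² + q)*(-4) - 4*q = (q + q²)*(-4) - 4*q = (-4*q - 4*q²) - 4*q = -8*q - 4*q²)
U(30)*0² = -4*30*(2 + 30)*0² = -4*30*32*0 = -3840*0 = 0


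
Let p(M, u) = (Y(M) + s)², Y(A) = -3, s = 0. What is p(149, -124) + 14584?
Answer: 14593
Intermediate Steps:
p(M, u) = 9 (p(M, u) = (-3 + 0)² = (-3)² = 9)
p(149, -124) + 14584 = 9 + 14584 = 14593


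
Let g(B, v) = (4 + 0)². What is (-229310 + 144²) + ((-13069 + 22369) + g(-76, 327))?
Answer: -199258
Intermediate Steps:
g(B, v) = 16 (g(B, v) = 4² = 16)
(-229310 + 144²) + ((-13069 + 22369) + g(-76, 327)) = (-229310 + 144²) + ((-13069 + 22369) + 16) = (-229310 + 20736) + (9300 + 16) = -208574 + 9316 = -199258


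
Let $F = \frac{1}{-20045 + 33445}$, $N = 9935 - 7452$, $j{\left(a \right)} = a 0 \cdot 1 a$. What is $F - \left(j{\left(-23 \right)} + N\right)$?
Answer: $- \frac{33272199}{13400} \approx -2483.0$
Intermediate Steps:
$j{\left(a \right)} = 0$ ($j{\left(a \right)} = 0 \cdot 1 a = 0 a = 0$)
$N = 2483$ ($N = 9935 - 7452 = 2483$)
$F = \frac{1}{13400} \approx 7.4627 \cdot 10^{-5}$
$F - \left(j{\left(-23 \right)} + N\right) = \frac{1}{13400} - \left(0 + 2483\right) = \frac{1}{13400} - 2483 = - \frac{33272199}{13400}$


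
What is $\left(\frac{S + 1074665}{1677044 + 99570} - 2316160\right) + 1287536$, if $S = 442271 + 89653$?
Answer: $- \frac{1827466192547}{1776614} \approx -1.0286 \cdot 10^{6}$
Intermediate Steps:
$S = 531924$
$\left(\frac{S + 1074665}{1677044 + 99570} - 2316160\right) + 1287536 = \left(\frac{531924 + 1074665}{1677044 + 99570} - 2316160\right) + 1287536 = \left(\frac{1606589}{1776614} - 2316160\right) + 1287536 = - \frac{4114920675651}{1776614} + 1287536 = - \frac{1827466192547}{1776614}$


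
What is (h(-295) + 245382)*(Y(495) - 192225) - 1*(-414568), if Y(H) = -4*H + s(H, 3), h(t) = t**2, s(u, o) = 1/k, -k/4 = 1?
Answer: -258219079875/4 ≈ -6.4555e+10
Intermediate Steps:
k = -4 (k = -4*1 = -4)
s(u, o) = -1/4 (s(u, o) = 1/(-4) = -1/4)
Y(H) = -1/4 - 4*H (Y(H) = -4*H - 1/4 = -1/4 - 4*H)
(h(-295) + 245382)*(Y(495) - 192225) - 1*(-414568) = ((-295)**2 + 245382)*((-1/4 - 4*495) - 192225) - 1*(-414568) = (87025 + 245382)*((-1/4 - 1980) - 192225) + 414568 = 332407*(-7921/4 - 192225) + 414568 = 332407*(-776821/4) + 414568 = -258220738147/4 + 414568 = -258219079875/4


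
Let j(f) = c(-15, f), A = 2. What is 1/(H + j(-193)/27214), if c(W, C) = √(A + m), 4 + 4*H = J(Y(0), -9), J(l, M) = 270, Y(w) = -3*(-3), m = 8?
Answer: 49250019434/3275126292351 - 27214*√10/3275126292351 ≈ 0.015038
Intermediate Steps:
Y(w) = 9
H = 133/2 (H = -1 + (¼)*270 = -1 + 135/2 = 133/2 ≈ 66.500)
c(W, C) = √10 (c(W, C) = √(2 + 8) = √10)
j(f) = √10
1/(H + j(-193)/27214) = 1/(133/2 + √10/27214)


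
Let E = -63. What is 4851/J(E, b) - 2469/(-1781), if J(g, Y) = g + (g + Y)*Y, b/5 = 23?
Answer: 23248704/10538177 ≈ 2.2061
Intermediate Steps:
b = 115 (b = 5*23 = 115)
J(g, Y) = g + Y*(Y + g) (J(g, Y) = g + (Y + g)*Y = g + Y*(Y + g))
4851/J(E, b) - 2469/(-1781) = 4851/(-63 + 115² + 115*(-63)) - 2469/(-1781) = 4851/(-63 + 13225 - 7245) - 2469*(-1/1781) = 4851/5917 + 2469/1781 = 23248704/10538177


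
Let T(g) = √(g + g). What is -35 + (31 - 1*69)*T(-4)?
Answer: -35 - 76*I*√2 ≈ -35.0 - 107.48*I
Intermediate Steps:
T(g) = √2*√g (T(g) = √(2*g) = √2*√g)
-35 + (31 - 1*69)*T(-4) = -35 + (31 - 1*69)*(√2*√(-4)) = -35 + (31 - 69)*(√2*(2*I)) = -35 - 76*I*√2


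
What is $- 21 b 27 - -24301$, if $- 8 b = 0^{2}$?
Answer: $24301$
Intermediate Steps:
$b = 0$ ($b = - \frac{0^{2}}{8} = \left(- \frac{1}{8}\right) 0 = 0$)
$- 21 b 27 - -24301 = \left(-21\right) 0 \cdot 27 - -24301 = 0 \cdot 27 + 24301 = 0 + 24301 = 24301$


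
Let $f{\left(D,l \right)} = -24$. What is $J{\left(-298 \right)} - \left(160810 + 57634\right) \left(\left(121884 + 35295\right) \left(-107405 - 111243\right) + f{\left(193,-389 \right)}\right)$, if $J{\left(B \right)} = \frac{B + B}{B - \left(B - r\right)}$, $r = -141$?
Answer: $\frac{1058520477284706260}{141} \approx 7.5072 \cdot 10^{15}$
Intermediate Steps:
$J{\left(B \right)} = - \frac{2 B}{141}$ ($J{\left(B \right)} = \frac{B + B}{B - \left(141 + B\right)} = \frac{2 B}{-141} = 2 B \left(- \frac{1}{141}\right) = - \frac{2 B}{141}$)
$J{\left(-298 \right)} - \left(160810 + 57634\right) \left(\left(121884 + 35295\right) \left(-107405 - 111243\right) + f{\left(193,-389 \right)}\right) = \left(- \frac{2}{141}\right) \left(-298\right) - \left(160810 + 57634\right) \left(\left(121884 + 35295\right) \left(-107405 - 111243\right) - 24\right) = \frac{596}{141} - 218444 \left(157179 \left(-218648\right) - 24\right) = \frac{596}{141} - 218444 \left(-34366873992 - 24\right) = \frac{596}{141} - 218444 \left(-34366874016\right) = \frac{596}{141} - -7507237427551104 = \frac{596}{141} + 7507237427551104 = \frac{1058520477284706260}{141}$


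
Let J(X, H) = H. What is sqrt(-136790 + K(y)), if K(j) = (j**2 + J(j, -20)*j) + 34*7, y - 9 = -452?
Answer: sqrt(68557) ≈ 261.83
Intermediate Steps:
y = -443 (y = 9 - 452 = -443)
K(j) = 238 + j**2 - 20*j (K(j) = (j**2 - 20*j) + 34*7 = (j**2 - 20*j) + 238 = 238 + j**2 - 20*j)
sqrt(-136790 + K(y)) = sqrt(-136790 + (238 + (-443)**2 - 20*(-443))) = sqrt(-136790 + (238 + 196249 + 8860)) = sqrt(-136790 + 205347) = sqrt(68557)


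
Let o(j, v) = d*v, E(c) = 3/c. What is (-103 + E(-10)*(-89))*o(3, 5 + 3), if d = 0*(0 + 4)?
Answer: 0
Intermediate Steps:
d = 0 (d = 0*4 = 0)
o(j, v) = 0 (o(j, v) = 0*v = 0)
(-103 + E(-10)*(-89))*o(3, 5 + 3) = (-103 + (3/(-10))*(-89))*0 = (-103 + (3*(-⅒))*(-89))*0 = (-103 - 3/10*(-89))*0 = (-103 + 267/10)*0 = -763/10*0 = 0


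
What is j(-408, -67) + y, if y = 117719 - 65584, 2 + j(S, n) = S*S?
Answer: 218597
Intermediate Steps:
j(S, n) = -2 + S² (j(S, n) = -2 + S*S = -2 + S²)
y = 52135
j(-408, -67) + y = (-2 + (-408)²) + 52135 = (-2 + 166464) + 52135 = 166462 + 52135 = 218597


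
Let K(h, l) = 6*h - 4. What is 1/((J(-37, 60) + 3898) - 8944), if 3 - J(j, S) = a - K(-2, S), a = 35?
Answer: -1/5094 ≈ -0.00019631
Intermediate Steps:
K(h, l) = -4 + 6*h
J(j, S) = -48 (J(j, S) = 3 - (35 - (-4 + 6*(-2))) = 3 - (35 - (-4 - 12)) = 3 - (35 - 1*(-16)) = 3 - (35 + 16) = 3 - 1*51 = 3 - 51 = -48)
1/((J(-37, 60) + 3898) - 8944) = 1/((-48 + 3898) - 8944) = 1/(3850 - 8944) = 1/(-5094) = -1/5094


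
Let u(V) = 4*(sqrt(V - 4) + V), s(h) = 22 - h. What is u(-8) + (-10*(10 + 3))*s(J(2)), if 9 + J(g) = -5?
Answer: -4712 + 8*I*sqrt(3) ≈ -4712.0 + 13.856*I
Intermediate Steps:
J(g) = -14 (J(g) = -9 - 5 = -14)
u(V) = 4*V + 4*sqrt(-4 + V) (u(V) = 4*(sqrt(-4 + V) + V) = 4*(V + sqrt(-4 + V)) = 4*V + 4*sqrt(-4 + V))
u(-8) + (-10*(10 + 3))*s(J(2)) = (4*(-8) + 4*sqrt(-4 - 8)) + (-10*(10 + 3))*(22 - 1*(-14)) = (-32 + 4*sqrt(-12)) + (-10*13)*(22 + 14) = (-32 + 4*(2*I*sqrt(3))) - 130*36 = (-32 + 8*I*sqrt(3)) - 4680 = -4712 + 8*I*sqrt(3)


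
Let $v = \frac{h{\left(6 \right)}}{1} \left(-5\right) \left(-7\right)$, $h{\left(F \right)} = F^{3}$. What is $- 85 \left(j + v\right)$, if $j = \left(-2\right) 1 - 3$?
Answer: $-642175$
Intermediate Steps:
$v = 7560$ ($v = \frac{6^{3}}{1} \left(-5\right) \left(-7\right) = 216 \cdot 1 \left(-5\right) \left(-7\right) = 216 \left(-5\right) \left(-7\right) = \left(-1080\right) \left(-7\right) = 7560$)
$j = -5$ ($j = -2 - 3 = -5$)
$- 85 \left(j + v\right) = - 85 \left(-5 + 7560\right) = \left(-85\right) 7555 = -642175$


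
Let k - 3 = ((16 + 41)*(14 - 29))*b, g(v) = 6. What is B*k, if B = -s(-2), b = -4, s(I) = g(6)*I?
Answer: 41076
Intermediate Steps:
s(I) = 6*I
B = 12 (B = -6*(-2) = -1*(-12) = 12)
k = 3423 (k = 3 + ((16 + 41)*(14 - 29))*(-4) = 3 + (57*(-15))*(-4) = 3 - 855*(-4) = 3 + 3420 = 3423)
B*k = 12*3423 = 41076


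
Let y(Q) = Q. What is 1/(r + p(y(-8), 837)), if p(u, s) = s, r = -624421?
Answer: -1/623584 ≈ -1.6036e-6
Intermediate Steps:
1/(r + p(y(-8), 837)) = 1/(-624421 + 837) = 1/(-623584) = -1/623584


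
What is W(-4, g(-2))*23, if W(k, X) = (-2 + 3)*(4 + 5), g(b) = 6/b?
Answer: 207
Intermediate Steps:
W(k, X) = 9 (W(k, X) = 1*9 = 9)
W(-4, g(-2))*23 = 9*23 = 207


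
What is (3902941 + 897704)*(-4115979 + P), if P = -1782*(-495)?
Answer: -15524753058405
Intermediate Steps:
P = 882090
(3902941 + 897704)*(-4115979 + P) = (3902941 + 897704)*(-4115979 + 882090) = 4800645*(-3233889) = -15524753058405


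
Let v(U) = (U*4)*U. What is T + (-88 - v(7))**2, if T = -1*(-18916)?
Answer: 99572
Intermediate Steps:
v(U) = 4*U**2 (v(U) = (4*U)*U = 4*U**2)
T = 18916
T + (-88 - v(7))**2 = 18916 + (-88 - 4*7**2)**2 = 18916 + (-88 - 4*49)**2 = 18916 + (-88 - 1*196)**2 = 18916 + (-88 - 196)**2 = 18916 + (-284)**2 = 18916 + 80656 = 99572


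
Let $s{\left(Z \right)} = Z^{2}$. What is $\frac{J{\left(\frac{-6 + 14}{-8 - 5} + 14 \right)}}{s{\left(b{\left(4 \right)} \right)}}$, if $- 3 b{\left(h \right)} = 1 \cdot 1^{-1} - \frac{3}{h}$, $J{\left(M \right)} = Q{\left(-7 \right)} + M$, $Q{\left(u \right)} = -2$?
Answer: $\frac{21312}{13} \approx 1639.4$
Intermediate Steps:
$J{\left(M \right)} = -2 + M$
$b{\left(h \right)} = - \frac{1}{3} + \frac{1}{h}$ ($b{\left(h \right)} = - \frac{1 \cdot 1^{-1} - \frac{3}{h}}{3} = - \frac{1 \cdot 1 - \frac{3}{h}}{3} = - \frac{1 - \frac{3}{h}}{3} = - \frac{1}{3} + \frac{1}{h}$)
$\frac{J{\left(\frac{-6 + 14}{-8 - 5} + 14 \right)}}{s{\left(b{\left(4 \right)} \right)}} = \frac{-2 + \left(\frac{-6 + 14}{-8 - 5} + 14\right)}{\left(\frac{3 - 4}{3 \cdot 4}\right)^{2}} = \frac{-2 + \left(\frac{8}{-13} + 14\right)}{\left(\frac{1}{3} \cdot \frac{1}{4} \left(3 - 4\right)\right)^{2}} = \frac{-2 + \left(8 \left(- \frac{1}{13}\right) + 14\right)}{\left(\frac{1}{3} \cdot \frac{1}{4} \left(-1\right)\right)^{2}} = \frac{-2 + \left(- \frac{8}{13} + 14\right)}{\left(- \frac{1}{12}\right)^{2}} = \left(-2 + \frac{174}{13}\right) \frac{1}{\frac{1}{144}} = \frac{148}{13} \cdot 144 = \frac{21312}{13}$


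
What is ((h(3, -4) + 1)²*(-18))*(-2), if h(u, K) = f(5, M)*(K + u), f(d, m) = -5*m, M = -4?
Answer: 12996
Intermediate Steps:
h(u, K) = 20*K + 20*u (h(u, K) = (-5*(-4))*(K + u) = 20*(K + u) = 20*K + 20*u)
((h(3, -4) + 1)²*(-18))*(-2) = (((20*(-4) + 20*3) + 1)²*(-18))*(-2) = (((-80 + 60) + 1)²*(-18))*(-2) = ((-20 + 1)²*(-18))*(-2) = ((-19)²*(-18))*(-2) = (361*(-18))*(-2) = -6498*(-2) = 12996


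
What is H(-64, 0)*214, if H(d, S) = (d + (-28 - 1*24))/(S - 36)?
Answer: 6206/9 ≈ 689.56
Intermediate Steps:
H(d, S) = (-52 + d)/(-36 + S) (H(d, S) = (d + (-28 - 24))/(-36 + S) = (d - 52)/(-36 + S) = (-52 + d)/(-36 + S))
H(-64, 0)*214 = ((-52 - 64)/(-36 + 0))*214 = (-116/(-36))*214 = -1/36*(-116)*214 = (29/9)*214 = 6206/9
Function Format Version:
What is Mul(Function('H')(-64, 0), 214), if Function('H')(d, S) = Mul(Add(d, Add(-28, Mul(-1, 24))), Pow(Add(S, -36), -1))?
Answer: Rational(6206, 9) ≈ 689.56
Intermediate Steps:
Function('H')(d, S) = Mul(Pow(Add(-36, S), -1), Add(-52, d)) (Function('H')(d, S) = Mul(Add(d, Add(-28, -24)), Pow(Add(-36, S), -1)) = Mul(Add(d, -52), Pow(Add(-36, S), -1)) = Mul(Add(-52, d), Pow(Add(-36, S), -1)) = Mul(Pow(Add(-36, S), -1), Add(-52, d)))
Mul(Function('H')(-64, 0), 214) = Mul(Mul(Pow(Add(-36, 0), -1), Add(-52, -64)), 214) = Mul(Mul(Pow(-36, -1), -116), 214) = Mul(Mul(Rational(-1, 36), -116), 214) = Mul(Rational(29, 9), 214) = Rational(6206, 9)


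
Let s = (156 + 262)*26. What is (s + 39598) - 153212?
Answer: -102746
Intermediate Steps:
s = 10868 (s = 418*26 = 10868)
(s + 39598) - 153212 = (10868 + 39598) - 153212 = 50466 - 153212 = -102746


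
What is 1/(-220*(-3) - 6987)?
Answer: -1/6327 ≈ -0.00015805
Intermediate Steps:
1/(-220*(-3) - 6987) = 1/(660 - 6987) = 1/(-6327) = -1/6327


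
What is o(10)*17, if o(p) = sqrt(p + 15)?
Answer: 85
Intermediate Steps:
o(p) = sqrt(15 + p)
o(10)*17 = sqrt(15 + 10)*17 = sqrt(25)*17 = 5*17 = 85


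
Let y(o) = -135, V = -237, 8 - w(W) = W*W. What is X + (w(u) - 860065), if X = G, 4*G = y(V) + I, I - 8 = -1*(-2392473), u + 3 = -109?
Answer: -549029/2 ≈ -2.7451e+5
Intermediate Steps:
u = -112 (u = -3 - 109 = -112)
w(W) = 8 - W² (w(W) = 8 - W*W = 8 - W²)
I = 2392481 (I = 8 - 1*(-2392473) = 8 + 2392473 = 2392481)
G = 1196173/2 (G = (-135 + 2392481)/4 = (¼)*2392346 = 1196173/2 ≈ 5.9809e+5)
X = 1196173/2 ≈ 5.9809e+5
X + (w(u) - 860065) = 1196173/2 + ((8 - 1*(-112)²) - 860065) = 1196173/2 + ((8 - 1*12544) - 860065) = 1196173/2 + ((8 - 12544) - 860065) = 1196173/2 + (-12536 - 860065) = 1196173/2 - 872601 = -549029/2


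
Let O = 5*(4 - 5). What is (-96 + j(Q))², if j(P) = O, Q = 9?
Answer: 10201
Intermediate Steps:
O = -5 (O = 5*(-1) = -5)
j(P) = -5
(-96 + j(Q))² = (-96 - 5)² = (-101)² = 10201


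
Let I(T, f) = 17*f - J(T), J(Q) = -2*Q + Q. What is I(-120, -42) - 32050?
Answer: -32884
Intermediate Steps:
J(Q) = -Q
I(T, f) = T + 17*f (I(T, f) = 17*f - (-1)*T = 17*f + T = T + 17*f)
I(-120, -42) - 32050 = (-120 + 17*(-42)) - 32050 = (-120 - 714) - 32050 = -834 - 32050 = -32884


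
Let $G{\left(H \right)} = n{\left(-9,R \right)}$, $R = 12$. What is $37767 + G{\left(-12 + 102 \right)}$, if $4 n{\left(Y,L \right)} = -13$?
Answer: $\frac{151055}{4} \approx 37764.0$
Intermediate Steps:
$n{\left(Y,L \right)} = - \frac{13}{4}$ ($n{\left(Y,L \right)} = \frac{1}{4} \left(-13\right) = - \frac{13}{4}$)
$G{\left(H \right)} = - \frac{13}{4}$
$37767 + G{\left(-12 + 102 \right)} = 37767 - \frac{13}{4} = \frac{151055}{4}$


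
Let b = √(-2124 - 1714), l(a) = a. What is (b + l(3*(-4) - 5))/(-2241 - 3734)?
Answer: 17/5975 - I*√3838/5975 ≈ 0.0028452 - 0.010368*I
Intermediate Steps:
b = I*√3838 (b = √(-3838) = I*√3838 ≈ 61.952*I)
(b + l(3*(-4) - 5))/(-2241 - 3734) = (I*√3838 + (3*(-4) - 5))/(-2241 - 3734) = (I*√3838 + (-12 - 5))/(-5975) = (I*√3838 - 17)*(-1/5975) = (-17 + I*√3838)*(-1/5975) = 17/5975 - I*√3838/5975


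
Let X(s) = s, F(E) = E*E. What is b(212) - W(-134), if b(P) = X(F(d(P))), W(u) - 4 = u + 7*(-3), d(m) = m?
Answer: 45095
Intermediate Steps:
F(E) = E**2
W(u) = -17 + u (W(u) = 4 + (u + 7*(-3)) = 4 + (u - 21) = 4 + (-21 + u) = -17 + u)
b(P) = P**2
b(212) - W(-134) = 212**2 - (-17 - 134) = 44944 - 1*(-151) = 44944 + 151 = 45095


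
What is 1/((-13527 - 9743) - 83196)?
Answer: -1/106466 ≈ -9.3927e-6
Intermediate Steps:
1/((-13527 - 9743) - 83196) = 1/(-23270 - 83196) = 1/(-106466) = -1/106466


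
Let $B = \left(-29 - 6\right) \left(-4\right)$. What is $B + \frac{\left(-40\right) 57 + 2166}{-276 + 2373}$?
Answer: $\frac{97822}{699} \approx 139.95$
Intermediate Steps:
$B = 140$ ($B = \left(-35\right) \left(-4\right) = 140$)
$B + \frac{\left(-40\right) 57 + 2166}{-276 + 2373} = 140 + \frac{\left(-40\right) 57 + 2166}{-276 + 2373} = 140 + \frac{-2280 + 2166}{2097} = 140 - \frac{38}{699} = \frac{97822}{699}$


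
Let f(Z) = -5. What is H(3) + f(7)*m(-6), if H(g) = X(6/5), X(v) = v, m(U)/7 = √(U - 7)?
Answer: 6/5 - 35*I*√13 ≈ 1.2 - 126.19*I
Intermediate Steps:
m(U) = 7*√(-7 + U) (m(U) = 7*√(U - 7) = 7*√(-7 + U))
H(g) = 6/5
H(3) + f(7)*m(-6) = 6/5 - 35*√(-7 - 6) = 6/5 - 35*√(-13) = 6/5 - 35*I*√13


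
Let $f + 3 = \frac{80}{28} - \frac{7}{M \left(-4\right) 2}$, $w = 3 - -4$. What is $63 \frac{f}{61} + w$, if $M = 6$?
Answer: $\frac{6835}{976} \approx 7.0031$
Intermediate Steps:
$w = 7$ ($w = 3 + 4 = 7$)
$f = \frac{1}{336}$ ($f = -3 + \left(\frac{80}{28} - \frac{7}{6 \left(-4\right) 2}\right) = -3 + \left(80 \cdot \frac{1}{28} - \frac{7}{\left(-24\right) 2}\right) = -3 + \left(\frac{20}{7} - \frac{7}{-48}\right) = -3 + \left(\frac{20}{7} - - \frac{7}{48}\right) = -3 + \left(\frac{20}{7} + \frac{7}{48}\right) = -3 + \frac{1009}{336} = \frac{1}{336} \approx 0.0029762$)
$63 \frac{f}{61} + w = 63 \frac{1}{336 \cdot 61} + 7 = 63 \cdot \frac{1}{336} \cdot \frac{1}{61} + 7 = 63 \cdot \frac{1}{20496} + 7 = \frac{3}{976} + 7 = \frac{6835}{976}$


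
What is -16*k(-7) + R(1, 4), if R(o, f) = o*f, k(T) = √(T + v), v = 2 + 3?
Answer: 4 - 16*I*√2 ≈ 4.0 - 22.627*I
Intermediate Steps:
v = 5
k(T) = √(5 + T) (k(T) = √(T + 5) = √(5 + T))
R(o, f) = f*o
-16*k(-7) + R(1, 4) = -16*√(5 - 7) + 4*1 = -16*I*√2 + 4 = 4 - 16*I*√2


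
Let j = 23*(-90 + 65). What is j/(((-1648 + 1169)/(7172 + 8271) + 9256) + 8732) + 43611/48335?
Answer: 2337083980076/2685378577735 ≈ 0.87030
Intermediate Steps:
j = -575 (j = 23*(-25) = -575)
j/(((-1648 + 1169)/(7172 + 8271) + 9256) + 8732) + 43611/48335 = -575/(((-1648 + 1169)/(7172 + 8271) + 9256) + 8732) + 43611/48335 = -575/((-479/15443 + 9256) + 8732) + 43611*(1/48335) = -575/((-479*1/15443 + 9256) + 8732) + 43611/48335 = -575/((-479/15443 + 9256) + 8732) + 43611/48335 = -575/(142939929/15443 + 8732) + 43611/48335 = -575/277788205/15443 + 43611/48335 = -575*15443/277788205 + 43611/48335 = -1775945/55557641 + 43611/48335 = 2337083980076/2685378577735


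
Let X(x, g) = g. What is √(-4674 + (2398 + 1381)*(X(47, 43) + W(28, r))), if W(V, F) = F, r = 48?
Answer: √339215 ≈ 582.42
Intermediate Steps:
√(-4674 + (2398 + 1381)*(X(47, 43) + W(28, r))) = √(-4674 + (2398 + 1381)*(43 + 48)) = √(-4674 + 3779*91) = √(-4674 + 343889) = √339215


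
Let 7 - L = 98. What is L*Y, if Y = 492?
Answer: -44772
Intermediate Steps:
L = -91 (L = 7 - 1*98 = 7 - 98 = -91)
L*Y = -91*492 = -44772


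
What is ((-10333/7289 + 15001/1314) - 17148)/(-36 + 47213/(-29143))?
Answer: 4783631796335383/10500667182306 ≈ 455.56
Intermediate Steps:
((-10333/7289 + 15001/1314) - 17148)/(-36 + 47213/(-29143)) = ((-10333*1/7289 + 15001*(1/1314)) - 17148)/(-36 + 47213*(-1/29143)) = ((-10333/7289 + 15001/1314) - 17148)/(-36 - 47213/29143) = (95764727/9577746 - 17148)/(-1096361/29143) = -164143423681/9577746*(-29143/1096361) = 4783631796335383/10500667182306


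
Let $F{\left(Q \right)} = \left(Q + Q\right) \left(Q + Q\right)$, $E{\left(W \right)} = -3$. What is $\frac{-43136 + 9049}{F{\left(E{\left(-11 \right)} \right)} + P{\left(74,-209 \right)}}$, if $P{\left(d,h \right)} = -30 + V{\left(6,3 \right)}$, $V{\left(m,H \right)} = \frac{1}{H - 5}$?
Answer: $- \frac{68174}{11} \approx -6197.6$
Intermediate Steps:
$V{\left(m,H \right)} = \frac{1}{-5 + H}$
$P{\left(d,h \right)} = - \frac{61}{2}$ ($P{\left(d,h \right)} = -30 + \frac{1}{-5 + 3} = -30 + \frac{1}{-2} = -30 - \frac{1}{2} = - \frac{61}{2}$)
$F{\left(Q \right)} = 4 Q^{2}$ ($F{\left(Q \right)} = 2 Q 2 Q = 4 Q^{2}$)
$\frac{-43136 + 9049}{F{\left(E{\left(-11 \right)} \right)} + P{\left(74,-209 \right)}} = \frac{-43136 + 9049}{4 \left(-3\right)^{2} - \frac{61}{2}} = - \frac{34087}{4 \cdot 9 - \frac{61}{2}} = - \frac{34087}{36 - \frac{61}{2}} = - \frac{34087}{\frac{11}{2}} = \left(-34087\right) \frac{2}{11} = - \frac{68174}{11}$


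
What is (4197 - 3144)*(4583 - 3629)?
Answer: 1004562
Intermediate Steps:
(4197 - 3144)*(4583 - 3629) = 1053*954 = 1004562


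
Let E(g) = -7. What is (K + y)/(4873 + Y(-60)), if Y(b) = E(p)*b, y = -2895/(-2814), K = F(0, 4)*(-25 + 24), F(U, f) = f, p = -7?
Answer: -2787/4964834 ≈ -0.00056135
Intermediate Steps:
K = -4 (K = 4*(-25 + 24) = 4*(-1) = -4)
y = 965/938 (y = -2895*(-1/2814) = 965/938 ≈ 1.0288)
Y(b) = -7*b
(K + y)/(4873 + Y(-60)) = (-4 + 965/938)/(4873 - 7*(-60)) = -2787/(938*(4873 + 420)) = -2787/938/5293 = -2787/938*1/5293 = -2787/4964834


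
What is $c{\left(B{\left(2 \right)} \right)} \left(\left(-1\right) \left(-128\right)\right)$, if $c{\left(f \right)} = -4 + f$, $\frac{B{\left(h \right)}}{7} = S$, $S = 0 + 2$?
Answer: $1280$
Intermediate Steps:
$S = 2$
$B{\left(h \right)} = 14$ ($B{\left(h \right)} = 7 \cdot 2 = 14$)
$c{\left(B{\left(2 \right)} \right)} \left(\left(-1\right) \left(-128\right)\right) = \left(-4 + 14\right) \left(\left(-1\right) \left(-128\right)\right) = 10 \cdot 128 = 1280$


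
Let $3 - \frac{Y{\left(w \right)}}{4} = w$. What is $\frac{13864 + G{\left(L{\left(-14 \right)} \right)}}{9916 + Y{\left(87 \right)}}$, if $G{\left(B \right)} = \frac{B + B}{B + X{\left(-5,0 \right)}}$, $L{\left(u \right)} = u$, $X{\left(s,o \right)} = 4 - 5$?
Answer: $\frac{51997}{35925} \approx 1.4474$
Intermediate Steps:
$X{\left(s,o \right)} = -1$
$G{\left(B \right)} = \frac{2 B}{-1 + B}$ ($G{\left(B \right)} = \frac{B + B}{B - 1} = \frac{2 B}{-1 + B}$)
$Y{\left(w \right)} = 12 - 4 w$
$\frac{13864 + G{\left(L{\left(-14 \right)} \right)}}{9916 + Y{\left(87 \right)}} = \frac{13864 + 2 \left(-14\right) \frac{1}{-1 - 14}}{9916 + \left(12 - 348\right)} = \frac{13864 + 2 \left(-14\right) \frac{1}{-15}}{9916 + \left(12 - 348\right)} = \frac{13864 + 2 \left(-14\right) \left(- \frac{1}{15}\right)}{9916 - 336} = \frac{13864 + \frac{28}{15}}{9580} = \frac{207988}{15} \cdot \frac{1}{9580} = \frac{51997}{35925}$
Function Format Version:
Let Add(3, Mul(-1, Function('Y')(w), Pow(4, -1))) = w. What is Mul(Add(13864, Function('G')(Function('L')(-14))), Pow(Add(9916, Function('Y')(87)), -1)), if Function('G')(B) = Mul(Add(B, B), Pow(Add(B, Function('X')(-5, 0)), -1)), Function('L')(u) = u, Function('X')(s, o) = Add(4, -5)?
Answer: Rational(51997, 35925) ≈ 1.4474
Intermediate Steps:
Function('X')(s, o) = -1
Function('G')(B) = Mul(2, B, Pow(Add(-1, B), -1)) (Function('G')(B) = Mul(Add(B, B), Pow(Add(B, -1), -1)) = Mul(Mul(2, B), Pow(Add(-1, B), -1)) = Mul(2, B, Pow(Add(-1, B), -1)))
Function('Y')(w) = Add(12, Mul(-4, w))
Mul(Add(13864, Function('G')(Function('L')(-14))), Pow(Add(9916, Function('Y')(87)), -1)) = Mul(Add(13864, Mul(2, -14, Pow(Add(-1, -14), -1))), Pow(Add(9916, Add(12, Mul(-4, 87))), -1)) = Mul(Add(13864, Mul(2, -14, Pow(-15, -1))), Pow(Add(9916, Add(12, -348)), -1)) = Mul(Add(13864, Mul(2, -14, Rational(-1, 15))), Pow(Add(9916, -336), -1)) = Mul(Add(13864, Rational(28, 15)), Pow(9580, -1)) = Mul(Rational(207988, 15), Rational(1, 9580)) = Rational(51997, 35925)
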